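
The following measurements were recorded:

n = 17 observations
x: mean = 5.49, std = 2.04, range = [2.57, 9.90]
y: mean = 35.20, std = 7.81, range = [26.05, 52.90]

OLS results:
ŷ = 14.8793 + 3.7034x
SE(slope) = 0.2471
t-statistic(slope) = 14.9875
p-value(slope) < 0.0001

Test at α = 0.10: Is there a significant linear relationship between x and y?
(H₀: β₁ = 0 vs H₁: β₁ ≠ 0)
Since p-value < 0.0001 < α = 0.10, reject H₀ — the slope is significantly different from 0.

Hypothesis test for the slope coefficient:

H₀: β₁ = 0 (no linear relationship)
H₁: β₁ ≠ 0 (linear relationship exists)

Test statistic: t = β̂₁ / SE(β̂₁) = 3.7034 / 0.2471 = 14.9875

p < 0.0001: how often a slope estimate this far from 0 (in SE units) would arise by chance if β₁ were truly 0.

Decision rule: reject H₀ if p-value < α.
p-value < 0.0001 < α = 0.10 → reject H₀.

At α = 0.10 the data do provide convincing evidence of a nonzero slope.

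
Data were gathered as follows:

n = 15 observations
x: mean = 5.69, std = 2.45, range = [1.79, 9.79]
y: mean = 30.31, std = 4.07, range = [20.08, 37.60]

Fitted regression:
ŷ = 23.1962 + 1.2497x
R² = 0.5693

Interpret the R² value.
The model explains 56.93% of the variance in y (R² = 0.5693), leaving 43.07% unexplained; the fit is moderate.

R² = 1 − SS_res/SS_tot compares the residual scatter to the total scatter of y about its mean.

Here R² = 0.5693:
- Explained: 56.93% of the variation in y
- Unexplained (residual): 100% − 56.93% = 43.07%
- Rule of thumb (below 0.3 weak; 0.3 to below 0.7 moderate; 0.7 and above strong) → moderate

Note: R² never decreases when predictors are added, so it should not be used alone to compare models of different size.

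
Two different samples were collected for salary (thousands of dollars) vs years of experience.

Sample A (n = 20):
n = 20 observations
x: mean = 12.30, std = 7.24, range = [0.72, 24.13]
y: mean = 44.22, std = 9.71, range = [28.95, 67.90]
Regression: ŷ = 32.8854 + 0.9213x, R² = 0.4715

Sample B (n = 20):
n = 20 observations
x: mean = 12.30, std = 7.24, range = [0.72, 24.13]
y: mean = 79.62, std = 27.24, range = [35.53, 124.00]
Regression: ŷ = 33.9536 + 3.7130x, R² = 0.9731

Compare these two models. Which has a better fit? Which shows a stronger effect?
Model B has the better fit (R² = 0.9731 vs 0.4715). Model B shows the stronger effect (|β₁| = 3.7130 vs 0.9213).

Model Comparison:

Goodness of fit (R²):
- Model A: R² = 0.4715 → 47.15% of variance in salary explained
- Model B: R² = 0.9731 → 97.31% of variance in salary explained
- 0.9731 > 0.4715 → Model B has the better fit

Strength of effect — compare |β₁|:
- Model A: β₁ = 0.9213 → predicted salary rises 0.9213 thousand dollars per additional year of experience
- Model B: β₁ = 3.7130 → predicted salary rises 3.7130 thousand dollars per additional year of experience
- |0.9213| < |3.7130| → Model B shows the stronger marginal effect

Note: R² measures how tightly points cluster around the line; β₁ measures how steep the line is — they answer different questions.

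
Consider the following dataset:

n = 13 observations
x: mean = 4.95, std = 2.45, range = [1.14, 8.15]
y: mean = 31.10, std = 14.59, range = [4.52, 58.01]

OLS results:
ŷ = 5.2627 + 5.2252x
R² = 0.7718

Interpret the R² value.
R² = 0.7718 means 77.18% of the variation in y is explained by the linear relationship with x. This indicates a strong fit.

R² (coefficient of determination) measures the proportion of variance in y explained by the regression model.

Here R² = 0.7718:
- Explained: 77.18% of the variation in y
- Unexplained (residual): 100% − 77.18% = 22.82%
- Rule of thumb (below 0.3 weak; 0.3 to below 0.7 moderate; 0.7 and above strong) → strong

Note: R² never decreases when predictors are added, so it should not be used alone to compare models of different size.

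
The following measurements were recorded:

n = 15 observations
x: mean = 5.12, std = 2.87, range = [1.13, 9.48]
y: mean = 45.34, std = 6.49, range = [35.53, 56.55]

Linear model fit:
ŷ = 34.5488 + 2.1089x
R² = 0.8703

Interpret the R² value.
About 87.03% of the variability in y is accounted for by the regression on x (R² = 0.8703) — a strong linear fit.

R² = 1 − SS_res/SS_tot compares the residual scatter to the total scatter of y about its mean.

Here R² = 0.8703:
- Explained: 87.03% of the variation in y
- Unexplained (residual): 100% − 87.03% = 12.97%
- Rule of thumb (below 0.3 weak; 0.3 to below 0.7 moderate; 0.7 and above strong) → strong

Calculation: R² = 1 − (SS_res / SS_tot), where SS_res is the sum of squared residuals and SS_tot the total sum of squares.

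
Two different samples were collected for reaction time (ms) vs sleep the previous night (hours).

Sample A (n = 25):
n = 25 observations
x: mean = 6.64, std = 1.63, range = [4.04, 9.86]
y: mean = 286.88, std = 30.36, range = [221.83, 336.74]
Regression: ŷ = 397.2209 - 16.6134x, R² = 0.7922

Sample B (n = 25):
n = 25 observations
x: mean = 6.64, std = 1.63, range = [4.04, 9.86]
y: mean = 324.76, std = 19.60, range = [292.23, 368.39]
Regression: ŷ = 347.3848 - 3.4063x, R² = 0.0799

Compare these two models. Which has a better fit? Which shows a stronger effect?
Model A has the better fit (R² = 0.7922 vs 0.0799). Model A shows the stronger effect (|β₁| = 16.6134 vs 3.4063).

Model Comparison:

Fit — compare R²:
- Model A: R² = 0.7922 → 79.22% of variance in reaction time explained
- Model B: R² = 0.0799 → 7.99% of variance in reaction time explained
- 0.7922 > 0.0799 → Model A has the better fit

Which has the larger per-hour effect? (|β₁|)
- Model A: β₁ = -16.6134 → predicted reaction time falls 16.6134 ms per additional hour of sleep
- Model B: β₁ = -3.4063 → predicted reaction time falls 3.4063 ms per additional hour of sleep
- |-16.6134| > |-3.4063| → Model A shows the stronger marginal effect

Notes:
- A steeper slope doesn't make a better model if the scatter around the line is large.
- The two samples could reflect different populations, time periods, or measurement quality.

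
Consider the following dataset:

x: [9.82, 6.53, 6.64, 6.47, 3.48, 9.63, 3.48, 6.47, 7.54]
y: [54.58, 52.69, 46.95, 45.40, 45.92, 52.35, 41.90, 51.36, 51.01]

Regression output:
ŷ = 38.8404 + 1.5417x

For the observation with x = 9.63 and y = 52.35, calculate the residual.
Residual = -1.3370

The residual is the difference between the actual value and the predicted value:

Residual = y - ŷ

Step 1: Calculate predicted value
ŷ = 38.8404 + 1.5417 × 9.63
ŷ = 53.6870

Step 2: Calculate residual
Residual = 52.35 - 53.6870
Residual = -1.3370

The residual is negative, so the observed y = 52.35 sits below the regression line (the line overestimates it by 1.3370).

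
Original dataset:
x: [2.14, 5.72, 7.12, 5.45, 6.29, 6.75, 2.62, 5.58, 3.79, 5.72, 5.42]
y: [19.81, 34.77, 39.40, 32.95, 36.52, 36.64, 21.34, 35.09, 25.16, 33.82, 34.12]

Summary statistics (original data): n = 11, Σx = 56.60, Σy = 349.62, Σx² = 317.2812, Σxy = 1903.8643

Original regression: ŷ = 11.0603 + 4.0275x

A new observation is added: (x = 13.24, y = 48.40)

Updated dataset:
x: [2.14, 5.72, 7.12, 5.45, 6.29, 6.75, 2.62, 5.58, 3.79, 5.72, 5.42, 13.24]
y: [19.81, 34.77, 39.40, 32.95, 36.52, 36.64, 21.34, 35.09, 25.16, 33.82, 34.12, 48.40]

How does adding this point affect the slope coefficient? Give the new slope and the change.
New slope β₁ = 2.6501 versus 4.0275 before: a change of -1.3774 (-34.2%).

x = 13.24 lies well outside the original x-range [2.14, 7.12] (x̄ ≈ 5.15), so this observation has high leverage and can move the slope substantially.

Step 1: Update the sums with the new point (n goes from 11 to 12)
Σx  = 56.60 + 13.24 = 69.84
Σy  = 349.62 + 48.40 = 398.02
Σx² = 317.2812 + 13.24² = 317.2812 + 175.2976 = 492.5788
Σxy = 1903.8643 + 13.24×48.40 = 1903.8643 + 640.8160 = 2544.6803

Step 2: Recompute the slope with b₁ = (nΣxy − ΣxΣy) / (nΣx² − (Σx)²)
Numerator   = 12×2544.6803 − 69.84×398.02 = 30536.1636 − 27797.7168 = 2738.4468
Denominator = 12×492.5788 − 69.84² = 5910.9456 − 4877.6256 = 1033.3200
b₁(new) = 2738.4468 / 1033.3200 = 2.6501

(Same formula on the original sums: (11×1903.8643 − 56.60×349.62) / (11×317.2812 − 56.60²) = 1154.0153 / 286.5332 = 4.0275, matching the given fit.)

Step 3: Change in slope
Δβ₁ = 2.6501 − 4.0275 = -1.3774
Relative change = -1.3774 / 4.0275 × 100% = -34.2%
→ the slope decreases when the point is added.

A high-leverage point only changes the slope if it is off the original line; here y = 48.40 is below the original trend, so the slope decreases.
In practice: investigate whether it comes from the same population as the rest of the sample; refit with and without it and report both if conclusions differ.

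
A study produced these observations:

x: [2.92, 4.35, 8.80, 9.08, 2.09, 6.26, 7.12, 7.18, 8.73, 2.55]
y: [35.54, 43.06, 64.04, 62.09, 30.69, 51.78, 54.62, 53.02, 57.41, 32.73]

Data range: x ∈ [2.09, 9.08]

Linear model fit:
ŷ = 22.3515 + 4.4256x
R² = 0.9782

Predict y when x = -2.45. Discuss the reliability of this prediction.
ŷ = 11.5088, but this is extrapolation (below the data range [2.09, 9.08]) and may be unreliable.

Prediction calculation:
ŷ = 22.3515 + 4.4256 × (-2.45)
ŷ = 11.5088

Reliability:
- Data range: x ∈ [2.09, 9.08]
- Prediction point: x = -2.45 is 4.54 units below the observed range → this is EXTRAPOLATION, not interpolation

Why that matters here:
- The standard error of prediction grows with (x − x̄)², and x = -2.45 is far from x̄ = 5.91
- Real relationships often flatten, saturate, or turn nonlinear at extremes
- There are no observations near this x to validate the fitted line there

Report the number if required, but flag clearly that it is an extrapolation.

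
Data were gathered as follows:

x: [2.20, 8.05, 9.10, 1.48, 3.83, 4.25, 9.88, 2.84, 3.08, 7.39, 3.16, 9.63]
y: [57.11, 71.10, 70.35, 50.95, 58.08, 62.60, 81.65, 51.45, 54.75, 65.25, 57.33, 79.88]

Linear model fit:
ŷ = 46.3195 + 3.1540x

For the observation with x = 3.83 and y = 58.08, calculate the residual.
Residual = -0.3193

The residual is the difference between the actual value and the predicted value:

Residual = y - ŷ

Step 1: Calculate predicted value
ŷ = 46.3195 + 3.1540 × 3.83
ŷ = 58.3993

Step 2: Calculate residual
Residual = 58.08 - 58.3993
Residual = -0.3193

Interpretation: the model overestimates the actual value by 0.3193 at this point (negative residual → observation lies below the fitted line).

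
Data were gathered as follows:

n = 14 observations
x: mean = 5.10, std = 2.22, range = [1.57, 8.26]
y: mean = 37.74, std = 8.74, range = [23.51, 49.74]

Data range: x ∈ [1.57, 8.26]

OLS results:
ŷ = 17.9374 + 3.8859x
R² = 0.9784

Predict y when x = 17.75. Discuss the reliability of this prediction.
The equation gives ŷ = 86.9121; however x = 17.75 is 9.49 units above the observed range, so this extrapolated value should not be trusted.

Prediction calculation:
ŷ = 17.9374 + 3.8859 × 17.75
ŷ = 86.9121

Reliability:
- Data range: x ∈ [1.57, 8.26]
- Prediction point: x = 17.75 is 9.49 units above the observed range → this is EXTRAPOLATION, not interpolation

Why that matters here:
- Real relationships often flatten, saturate, or turn nonlinear at extremes
- The linear relationship may not hold outside the observed range
- There are no observations near this x to validate the fitted line there

Report the number if required, but flag clearly that it is an extrapolation.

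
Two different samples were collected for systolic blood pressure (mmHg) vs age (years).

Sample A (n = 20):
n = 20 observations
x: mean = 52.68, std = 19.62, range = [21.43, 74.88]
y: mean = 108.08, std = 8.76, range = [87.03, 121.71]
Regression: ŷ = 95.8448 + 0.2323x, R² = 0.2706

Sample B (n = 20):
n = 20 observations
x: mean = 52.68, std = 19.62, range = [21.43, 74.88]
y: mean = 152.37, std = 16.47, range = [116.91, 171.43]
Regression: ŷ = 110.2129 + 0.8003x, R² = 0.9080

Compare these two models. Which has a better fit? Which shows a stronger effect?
Model B has the better fit (R² = 0.9080 vs 0.2706). Model B shows the stronger effect (|β₁| = 0.8003 vs 0.2323).

Model Comparison:

Which explains more variance? (R²)
- Model A: R² = 0.2706 → 27.06% of variance in blood pressure explained
- Model B: R² = 0.9080 → 90.80% of variance in blood pressure explained
- 0.9080 > 0.2706 → Model B has the better fit

Strength of effect — compare |β₁|:
- Model A: β₁ = 0.2323 → predicted blood pressure rises 0.2323 mmHg per additional year of age
- Model B: β₁ = 0.8003 → predicted blood pressure rises 0.8003 mmHg per additional year of age
- |0.2323| < |0.8003| → Model B shows the stronger marginal effect

Note: The two samples could reflect different populations, time periods, or measurement quality.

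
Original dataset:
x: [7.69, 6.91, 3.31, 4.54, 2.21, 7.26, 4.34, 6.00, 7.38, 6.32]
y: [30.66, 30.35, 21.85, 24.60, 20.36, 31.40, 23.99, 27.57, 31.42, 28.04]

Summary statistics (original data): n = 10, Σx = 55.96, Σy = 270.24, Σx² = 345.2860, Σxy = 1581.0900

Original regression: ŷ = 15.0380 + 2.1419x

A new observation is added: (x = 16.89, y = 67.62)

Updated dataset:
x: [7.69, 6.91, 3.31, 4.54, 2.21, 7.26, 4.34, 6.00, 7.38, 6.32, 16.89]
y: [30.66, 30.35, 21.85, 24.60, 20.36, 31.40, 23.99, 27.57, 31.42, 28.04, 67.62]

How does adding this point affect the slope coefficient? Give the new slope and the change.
Adding the point moves β₁ from 2.1419 to 3.2793, i.e. it increases by 1.1374 (+53.1%).

The new point has HIGH LEVERAGE: x = 16.89 is far from the original mean x̄ = 55.96/10 ≈ 5.60 (original range [2.21, 7.69]).

Step 1: Update the sums with the new point (n goes from 10 to 11)
Σx  = 55.96 + 16.89 = 72.85
Σy  = 270.24 + 67.62 = 337.86
Σx² = 345.2860 + 16.89² = 345.2860 + 285.2721 = 630.5581
Σxy = 1581.0900 + 16.89×67.62 = 1581.0900 + 1142.1018 = 2723.1918

Step 2: Recompute the slope with b₁ = (nΣxy − ΣxΣy) / (nΣx² − (Σx)²)
Numerator   = 11×2723.1918 − 72.85×337.86 = 29955.1098 − 24613.1010 = 5342.0088
Denominator = 11×630.5581 − 72.85² = 6936.1391 − 5307.1225 = 1629.0166
b₁(new) = 5342.0088 / 1629.0166 = 3.2793

(Same formula on the original sums: (10×1581.0900 − 55.96×270.24) / (10×345.2860 − 55.96²) = 688.2696 / 321.3384 = 2.1419, matching the given fit.)

Step 3: Change in slope
Δβ₁ = 3.2793 − 2.1419 = +1.1374
Relative change = +1.1374 / 2.1419 × 100% = +53.1%
→ the slope increases when the point is added.

Because the point sits above the extension of the original line at a high-leverage x, it tilts the fit up.
In practice: examine leverage (hᵢ) and Cook's distance rather than deleting it automatically; refit with and without it and report both if conclusions differ.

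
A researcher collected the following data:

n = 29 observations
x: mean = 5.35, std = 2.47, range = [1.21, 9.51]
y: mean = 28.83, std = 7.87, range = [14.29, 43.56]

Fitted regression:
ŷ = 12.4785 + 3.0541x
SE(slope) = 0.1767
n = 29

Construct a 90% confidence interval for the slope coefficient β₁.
The 90% CI for β₁ is (2.7531, 3.3551)

Confidence interval for the slope:

The 90% CI for β₁ is: β̂₁ ± t*(α/2, n-2) × SE(β̂₁)

Step 1: Find critical t-value
- Confidence level = 0.9
- Degrees of freedom = n - 2 = 29 - 2 = 27
- t*(α/2, 27) = 1.7033

Step 2: Calculate margin of error
Margin = 1.7033 × 0.1767 = 0.3010

Step 3: Construct interval
CI = 3.0541 ± 0.3010
CI = (2.7531, 3.3551)

Interpretation: intervals built this way capture the true β₁ in 90% of repeated samples; here the plausible range for the per-unit effect of x on y is 2.7531 to 3.3551.
Since 0 is outside the interval, a two-sided test at α = 0.10 would reject H₀: β₁ = 0.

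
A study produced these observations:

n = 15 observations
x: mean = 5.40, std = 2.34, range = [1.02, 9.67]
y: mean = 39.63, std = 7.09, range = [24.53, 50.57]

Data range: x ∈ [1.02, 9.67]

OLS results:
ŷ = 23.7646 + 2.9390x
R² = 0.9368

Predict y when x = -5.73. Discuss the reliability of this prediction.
The equation gives ŷ = 6.9241; however x = -5.73 is 6.75 units below the observed range, so this extrapolated value should not be trusted.

Prediction calculation:
ŷ = 23.7646 + 2.9390 × (-5.73)
ŷ = 6.9241

Reliability:
- Data range: x ∈ [1.02, 9.67]
- Prediction point: x = -5.73 is 6.75 units below the observed range → this is EXTRAPOLATION, not interpolation

Why that matters here:
- R² describes fit only over the sampled x values; it says nothing about behaviour beyond them
- There are no observations near this x to validate the fitted line there
- Real relationships often flatten, saturate, or turn nonlinear at extremes

Report the number if required, but flag clearly that it is an extrapolation.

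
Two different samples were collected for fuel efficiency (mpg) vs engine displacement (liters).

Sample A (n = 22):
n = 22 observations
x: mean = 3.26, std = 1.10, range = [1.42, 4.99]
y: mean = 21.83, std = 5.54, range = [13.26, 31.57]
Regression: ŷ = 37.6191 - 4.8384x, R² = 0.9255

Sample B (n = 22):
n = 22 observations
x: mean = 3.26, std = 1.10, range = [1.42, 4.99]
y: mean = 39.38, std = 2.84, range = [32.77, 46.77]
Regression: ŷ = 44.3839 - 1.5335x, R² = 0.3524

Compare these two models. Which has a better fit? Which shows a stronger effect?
Model A has the better fit (R² = 0.9255 vs 0.3524). Model A shows the stronger effect (|β₁| = 4.8384 vs 1.5335).

Model Comparison:

Goodness of fit (R²):
- Model A: R² = 0.9255 → 92.55% of variance in fuel efficiency explained
- Model B: R² = 0.3524 → 35.24% of variance in fuel efficiency explained
- 0.9255 > 0.3524 → Model A has the better fit

Which has the larger per-liter effect? (|β₁|)
- Model A: β₁ = -4.8384 → predicted fuel efficiency falls 4.8384 mpg per additional liter of engine displacement
- Model B: β₁ = -1.5335 → predicted fuel efficiency falls 1.5335 mpg per additional liter of engine displacement
- |-4.8384| > |-1.5335| → Model A shows the stronger marginal effect

Note: The two samples could reflect different populations, time periods, or measurement quality.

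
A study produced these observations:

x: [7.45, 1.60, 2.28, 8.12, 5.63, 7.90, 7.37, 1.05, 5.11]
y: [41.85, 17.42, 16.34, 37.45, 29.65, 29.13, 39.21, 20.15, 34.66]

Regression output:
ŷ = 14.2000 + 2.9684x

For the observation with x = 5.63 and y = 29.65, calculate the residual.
Residual = -1.2621

The residual is the difference between the actual value and the predicted value:

Residual = y - ŷ

Step 1: Calculate predicted value
ŷ = 14.2000 + 2.9684 × 5.63
ŷ = 30.9121

Step 2: Calculate residual
Residual = 29.65 - 30.9121
Residual = -1.2621

The residual is negative, so the observed y = 29.65 sits below the regression line (the line overestimates it by 1.2621).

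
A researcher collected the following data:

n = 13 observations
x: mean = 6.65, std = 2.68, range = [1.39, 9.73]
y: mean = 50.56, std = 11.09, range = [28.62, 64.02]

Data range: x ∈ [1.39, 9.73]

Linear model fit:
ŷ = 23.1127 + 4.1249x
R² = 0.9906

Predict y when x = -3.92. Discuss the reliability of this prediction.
The equation gives ŷ = 6.9431; however x = -3.92 is 5.31 units below the observed range, so this extrapolated value should not be trusted.

Prediction calculation:
ŷ = 23.1127 + 4.1249 × (-3.92)
ŷ = 6.9431

Reliability:
- Data range: x ∈ [1.39, 9.73]
- Prediction point: x = -3.92 is 5.31 units below the observed range → this is EXTRAPOLATION, not interpolation

Why that matters here:
- The standard error of prediction grows with (x − x̄)², and x = -3.92 is far from x̄ = 6.65
- R² describes fit only over the sampled x values; it says nothing about behaviour beyond them
- The linear relationship may not hold outside the observed range

The R² = 0.9906 only validates the fit within [1.39, 9.73]; treat ŷ = 6.9431 with caution.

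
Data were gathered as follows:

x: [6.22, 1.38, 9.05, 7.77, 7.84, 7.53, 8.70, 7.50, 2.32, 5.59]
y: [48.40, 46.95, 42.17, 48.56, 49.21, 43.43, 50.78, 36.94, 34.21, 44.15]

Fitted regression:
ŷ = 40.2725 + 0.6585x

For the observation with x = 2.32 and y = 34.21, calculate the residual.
Residual = -7.5902

The residual is the difference between the actual value and the predicted value:

Residual = y - ŷ

Step 1: Calculate predicted value
ŷ = 40.2725 + 0.6585 × 2.32
ŷ = 41.8002

Step 2: Calculate residual
Residual = 34.21 - 41.8002
Residual = -7.5902

The residual is negative, so the observed y = 34.21 sits below the regression line (the line overestimates it by 7.5902).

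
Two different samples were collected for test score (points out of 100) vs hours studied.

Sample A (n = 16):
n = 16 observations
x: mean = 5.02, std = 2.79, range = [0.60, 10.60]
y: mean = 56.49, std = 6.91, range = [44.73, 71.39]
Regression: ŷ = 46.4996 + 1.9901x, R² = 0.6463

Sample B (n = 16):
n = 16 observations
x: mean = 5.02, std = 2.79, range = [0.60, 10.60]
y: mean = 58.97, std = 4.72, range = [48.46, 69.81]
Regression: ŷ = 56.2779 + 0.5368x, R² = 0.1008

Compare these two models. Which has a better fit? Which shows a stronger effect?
Model A has the better fit (R² = 0.6463 vs 0.1008). Model A shows the stronger effect (|β₁| = 1.9901 vs 0.5368).

Model Comparison:

Goodness of fit (R²):
- Model A: R² = 0.6463 → 64.63% of variance in test score explained
- Model B: R² = 0.1008 → 10.08% of variance in test score explained
- 0.6463 > 0.1008 → Model A has the better fit

Strength of effect — compare |β₁|:
- Model A: β₁ = 1.9901 → predicted test score rises 1.9901 points per additional hour of study time
- Model B: β₁ = 0.5368 → predicted test score rises 0.5368 points per additional hour of study time
- |1.9901| > |0.5368| → Model A shows the stronger marginal effect

Note: The two samples could reflect different populations, time periods, or measurement quality.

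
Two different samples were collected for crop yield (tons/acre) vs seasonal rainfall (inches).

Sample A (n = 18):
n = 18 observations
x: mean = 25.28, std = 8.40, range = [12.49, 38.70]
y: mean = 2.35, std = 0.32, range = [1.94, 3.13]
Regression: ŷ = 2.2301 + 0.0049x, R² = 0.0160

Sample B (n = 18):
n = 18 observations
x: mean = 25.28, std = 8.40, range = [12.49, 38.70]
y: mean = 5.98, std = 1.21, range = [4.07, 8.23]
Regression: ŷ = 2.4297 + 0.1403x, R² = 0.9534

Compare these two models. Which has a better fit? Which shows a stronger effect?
Model B has the better fit (R² = 0.9534 vs 0.0160). Model B shows the stronger effect (|β₁| = 0.1403 vs 0.0049).

Model Comparison:

Goodness of fit (R²):
- Model A: R² = 0.0160 → 1.60% of variance in crop yield explained
- Model B: R² = 0.9534 → 95.34% of variance in crop yield explained
- 0.9534 > 0.0160 → Model B has the better fit

Strength of effect — compare |β₁|:
- Model A: β₁ = 0.0049 → predicted crop yield rises 0.0049 tons/acre per additional inch of rainfall
- Model B: β₁ = 0.1403 → predicted crop yield rises 0.1403 tons/acre per additional inch of rainfall
- |0.0049| < |0.1403| → Model B shows the stronger marginal effect

Note: The two samples could reflect different populations, time periods, or measurement quality.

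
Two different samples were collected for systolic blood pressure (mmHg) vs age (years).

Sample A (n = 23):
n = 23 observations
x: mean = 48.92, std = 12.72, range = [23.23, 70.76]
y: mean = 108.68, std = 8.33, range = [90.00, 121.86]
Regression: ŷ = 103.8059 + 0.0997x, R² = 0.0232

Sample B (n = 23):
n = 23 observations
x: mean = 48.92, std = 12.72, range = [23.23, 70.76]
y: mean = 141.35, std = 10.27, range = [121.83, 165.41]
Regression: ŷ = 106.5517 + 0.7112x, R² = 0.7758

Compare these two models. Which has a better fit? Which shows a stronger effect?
Model B has the better fit (R² = 0.7758 vs 0.0232). Model B shows the stronger effect (|β₁| = 0.7112 vs 0.0997).

Model Comparison:

Which explains more variance? (R²)
- Model A: R² = 0.0232 → 2.32% of variance in blood pressure explained
- Model B: R² = 0.7758 → 77.58% of variance in blood pressure explained
- 0.7758 > 0.0232 → Model B has the better fit

Which has the larger per-year effect? (|β₁|)
- Model A: β₁ = 0.0997 → predicted blood pressure rises 0.0997 mmHg per additional year of age
- Model B: β₁ = 0.7112 → predicted blood pressure rises 0.7112 mmHg per additional year of age
- |0.0997| < |0.7112| → Model B shows the stronger marginal effect

Notes:
- R² measures how tightly points cluster around the line; β₁ measures how steep the line is — they answer different questions.
- A better fit (higher R²) doesn't necessarily mean a more important relationship.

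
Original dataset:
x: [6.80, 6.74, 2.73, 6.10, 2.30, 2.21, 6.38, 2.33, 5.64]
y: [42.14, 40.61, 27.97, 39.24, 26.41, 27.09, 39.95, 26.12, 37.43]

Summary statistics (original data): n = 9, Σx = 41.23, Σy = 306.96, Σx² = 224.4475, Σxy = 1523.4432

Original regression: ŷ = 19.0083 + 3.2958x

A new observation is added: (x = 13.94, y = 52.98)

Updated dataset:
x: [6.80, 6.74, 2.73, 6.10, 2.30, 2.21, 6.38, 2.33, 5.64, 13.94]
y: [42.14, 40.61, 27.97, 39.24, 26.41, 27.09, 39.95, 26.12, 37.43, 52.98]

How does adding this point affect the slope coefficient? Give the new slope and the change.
The slope changes from 3.2958 to 2.4143 (change of -0.8815, or -26.7%).

The new point has HIGH LEVERAGE: x = 13.94 is far from the original mean x̄ = 41.23/9 ≈ 4.58 (original range [2.21, 6.80]).

Step 1: Update the sums with the new point (n goes from 9 to 10)
Σx  = 41.23 + 13.94 = 55.17
Σy  = 306.96 + 52.98 = 359.94
Σx² = 224.4475 + 13.94² = 224.4475 + 194.3236 = 418.7711
Σxy = 1523.4432 + 13.94×52.98 = 1523.4432 + 738.5412 = 2261.9844

Step 2: Recompute the slope with b₁ = (nΣxy − ΣxΣy) / (nΣx² − (Σx)²)
Numerator   = 10×2261.9844 − 55.17×359.94 = 22619.8440 − 19857.8898 = 2761.9542
Denominator = 10×418.7711 − 55.17² = 4187.7110 − 3043.7289 = 1143.9821
b₁(new) = 2761.9542 / 1143.9821 = 2.4143

(Same formula on the original sums: (9×1523.4432 − 41.23×306.96) / (9×224.4475 − 41.23²) = 1055.0280 / 320.1146 = 3.2958, matching the given fit.)

Step 3: Change in slope
Δβ₁ = 2.4143 − 3.2958 = -0.8815
Relative change = -0.8815 / 3.2958 × 100% = -26.7%
→ the slope decreases when the point is added.

Because the point sits below the extension of the original line at a high-leverage x, it tilts the fit down.
In practice: check such a point for data-entry or measurement error; examine leverage (hᵢ) and Cook's distance rather than deleting it automatically.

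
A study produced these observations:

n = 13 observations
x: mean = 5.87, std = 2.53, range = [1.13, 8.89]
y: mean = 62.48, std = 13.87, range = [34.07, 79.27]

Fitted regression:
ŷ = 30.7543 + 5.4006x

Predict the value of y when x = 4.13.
ŷ = 53.0588

Plug x = 4.13 into the fitted line:

ŷ = 30.7543 + 5.4006 × 4.13
ŷ = 30.7543 + 22.3045
ŷ = 53.0588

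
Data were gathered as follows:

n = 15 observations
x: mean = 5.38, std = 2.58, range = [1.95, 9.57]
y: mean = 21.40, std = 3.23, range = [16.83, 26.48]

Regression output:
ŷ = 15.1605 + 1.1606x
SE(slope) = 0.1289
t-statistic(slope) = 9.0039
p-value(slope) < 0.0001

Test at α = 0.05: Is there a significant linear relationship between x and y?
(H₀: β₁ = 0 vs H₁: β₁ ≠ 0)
p-value < 0.0001 < α = 0.05, so we reject H₀. The relationship is significant.

Hypothesis test for the slope coefficient:

H₀: β₁ = 0 (no linear relationship)
H₁: β₁ ≠ 0 (linear relationship exists)

Test statistic: t = β̂₁ / SE(β̂₁) = 1.1606 / 0.1289 = 9.0039

The p-value (<0.0001) is the probability, under H₀, of a t-statistic at least as extreme as |t| = 9.0039 (two-sided, df = n − 2 = 13).

Decision rule: reject H₀ if p-value < α.
p-value < 0.0001 < α = 0.05 → reject H₀.

There is sufficient evidence at the 5% significance level to conclude that a linear relationship exists between x and y.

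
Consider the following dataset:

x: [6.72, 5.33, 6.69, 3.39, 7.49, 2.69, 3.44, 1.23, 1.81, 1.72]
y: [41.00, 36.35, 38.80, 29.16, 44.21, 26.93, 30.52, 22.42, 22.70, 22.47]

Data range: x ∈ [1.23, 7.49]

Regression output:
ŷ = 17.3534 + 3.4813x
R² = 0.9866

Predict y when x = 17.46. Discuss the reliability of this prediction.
ŷ = 78.1369, but this is extrapolation (above the data range [1.23, 7.49]) and may be unreliable.

Prediction calculation:
ŷ = 17.3534 + 3.4813 × 17.46
ŷ = 78.1369

Reliability:
- Data range: x ∈ [1.23, 7.49]
- Prediction point: x = 17.46 is 9.97 units above the observed range → this is EXTRAPOLATION, not interpolation

Why that matters here:
- There are no observations near this x to validate the fitted line there
- The linear relationship may not hold outside the observed range

The R² = 0.9866 only validates the fit within [1.23, 7.49]; treat ŷ = 78.1369 with caution.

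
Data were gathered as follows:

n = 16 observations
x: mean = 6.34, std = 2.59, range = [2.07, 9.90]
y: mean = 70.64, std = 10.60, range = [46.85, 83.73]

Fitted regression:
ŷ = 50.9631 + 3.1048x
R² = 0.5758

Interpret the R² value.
The model explains 57.58% of the variance in y (R² = 0.5758), leaving 42.42% unexplained; the fit is moderate.

R² (coefficient of determination) measures the proportion of variance in y explained by the regression model.

Here R² = 0.5758:
- Explained: 57.58% of the variation in y
- Unexplained (residual): 100% − 57.58% = 42.42%
- Rule of thumb (below 0.3 weak; 0.3 to below 0.7 moderate; 0.7 and above strong) → moderate

Calculation: R² = 1 − (SS_res / SS_tot), where SS_res is the sum of squared residuals and SS_tot the total sum of squares.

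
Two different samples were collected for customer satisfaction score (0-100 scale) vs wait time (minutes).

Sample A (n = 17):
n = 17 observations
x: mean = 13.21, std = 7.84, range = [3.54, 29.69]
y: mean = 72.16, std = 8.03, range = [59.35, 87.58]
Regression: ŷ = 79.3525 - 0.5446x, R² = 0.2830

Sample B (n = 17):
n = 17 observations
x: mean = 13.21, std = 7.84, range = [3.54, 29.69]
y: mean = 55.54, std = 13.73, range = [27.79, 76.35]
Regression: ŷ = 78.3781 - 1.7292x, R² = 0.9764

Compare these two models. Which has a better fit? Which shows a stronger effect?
Model B has the better fit (R² = 0.9764 vs 0.2830). Model B shows the stronger effect (|β₁| = 1.7292 vs 0.5446).

Model Comparison:

Fit — compare R²:
- Model A: R² = 0.2830 → 28.30% of variance in satisfaction score explained
- Model B: R² = 0.9764 → 97.64% of variance in satisfaction score explained
- 0.9764 > 0.2830 → Model B has the better fit

Strength of effect — compare |β₁|:
- Model A: β₁ = -0.5446 → predicted satisfaction score falls 0.5446 points per additional minute of wait time
- Model B: β₁ = -1.7292 → predicted satisfaction score falls 1.7292 points per additional minute of wait time
- |-0.5446| < |-1.7292| → Model B shows the stronger marginal effect

Note: The two samples could reflect different populations, time periods, or measurement quality.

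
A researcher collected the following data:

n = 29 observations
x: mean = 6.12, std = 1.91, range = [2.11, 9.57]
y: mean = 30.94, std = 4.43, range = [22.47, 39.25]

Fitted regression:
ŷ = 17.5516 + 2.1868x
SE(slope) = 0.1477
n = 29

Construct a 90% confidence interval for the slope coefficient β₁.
The 90% CI for β₁ is (1.9352, 2.4384)

Confidence interval for the slope:

The 90% CI for β₁ is: β̂₁ ± t*(α/2, n-2) × SE(β̂₁)

Step 1: Find critical t-value
- Confidence level = 0.9
- Degrees of freedom = n - 2 = 29 - 2 = 27
- t*(α/2, 27) = 1.7033

Step 2: Calculate margin of error
Margin = 1.7033 × 0.1477 = 0.2516

Step 3: Construct interval
CI = 2.1868 ± 0.2516
CI = (1.9352, 2.4384)

Interpretation: We are 90% confident that the true slope β₁ lies between 1.9352 and 2.4384.
The interval does not include 0, suggesting a significant linear relationship.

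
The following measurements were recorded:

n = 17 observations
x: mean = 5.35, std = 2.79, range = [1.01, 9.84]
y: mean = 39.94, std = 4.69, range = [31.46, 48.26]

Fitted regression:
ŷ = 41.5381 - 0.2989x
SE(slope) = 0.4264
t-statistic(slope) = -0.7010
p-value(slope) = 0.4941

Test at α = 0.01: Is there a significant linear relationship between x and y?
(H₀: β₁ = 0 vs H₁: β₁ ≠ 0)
Fail to reject H₀: p-value = 0.4941 ≥ α = 0.01. The linear relationship is not significant at the 1% level.

Hypothesis test for the slope coefficient:

H₀: β₁ = 0 (no linear relationship)
H₁: β₁ ≠ 0 (linear relationship exists)

Test statistic: t = β̂₁ / SE(β̂₁) = -0.2989 / 0.4264 = -0.7010

The p-value (0.4941) is the probability, under H₀, of a t-statistic at least as extreme as |t| = 0.7010 (two-sided, df = n − 2 = 15).

Decision rule: reject H₀ if p-value < α.
p-value = 0.4941 ≥ α = 0.01 → fail to reject H₀.

At α = 0.01 the data do not provide convincing evidence of a nonzero slope.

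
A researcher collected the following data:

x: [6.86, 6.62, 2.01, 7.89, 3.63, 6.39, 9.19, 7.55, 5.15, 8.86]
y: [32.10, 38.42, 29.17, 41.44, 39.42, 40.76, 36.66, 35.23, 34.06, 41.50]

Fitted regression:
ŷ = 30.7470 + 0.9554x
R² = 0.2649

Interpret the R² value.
About 26.49% of the variability in y is accounted for by the regression on x (R² = 0.2649) — a weak linear fit.

R² = 1 − SS_res/SS_tot compares the residual scatter to the total scatter of y about its mean.

Here R² = 0.2649:
- Explained: 26.49% of the variation in y
- Unexplained (residual): 100% − 26.49% = 73.51%
- Rule of thumb (below 0.3 weak; 0.3 to below 0.7 moderate; 0.7 and above strong) → weak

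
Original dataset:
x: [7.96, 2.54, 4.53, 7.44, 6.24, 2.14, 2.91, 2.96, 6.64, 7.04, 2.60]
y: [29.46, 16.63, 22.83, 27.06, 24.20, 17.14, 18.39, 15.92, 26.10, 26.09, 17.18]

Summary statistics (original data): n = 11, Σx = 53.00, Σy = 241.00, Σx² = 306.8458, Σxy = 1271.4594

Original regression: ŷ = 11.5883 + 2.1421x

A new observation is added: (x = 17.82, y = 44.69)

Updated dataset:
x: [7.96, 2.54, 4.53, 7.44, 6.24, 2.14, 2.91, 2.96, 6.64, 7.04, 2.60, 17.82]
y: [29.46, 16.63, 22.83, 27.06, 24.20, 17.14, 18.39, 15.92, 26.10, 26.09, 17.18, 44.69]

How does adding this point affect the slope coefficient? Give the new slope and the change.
Adding the point moves β₁ from 2.1421 to 1.8494, i.e. it decreases by 0.2927 (-13.7%).

x = 17.82 lies well outside the original x-range [2.14, 7.96] (x̄ ≈ 4.82), so this observation has high leverage and can move the slope substantially.

Step 1: Update the sums with the new point (n goes from 11 to 12)
Σx  = 53.00 + 17.82 = 70.82
Σy  = 241.00 + 44.69 = 285.69
Σx² = 306.8458 + 17.82² = 306.8458 + 317.5524 = 624.3982
Σxy = 1271.4594 + 17.82×44.69 = 1271.4594 + 796.3758 = 2067.8352

Step 2: Recompute the slope with b₁ = (nΣxy − ΣxΣy) / (nΣx² − (Σx)²)
Numerator   = 12×2067.8352 − 70.82×285.69 = 24814.0224 − 20232.5658 = 4581.4566
Denominator = 12×624.3982 − 70.82² = 7492.7784 − 5015.4724 = 2477.3060
b₁(new) = 4581.4566 / 2477.3060 = 1.8494

(Same formula on the original sums: (11×1271.4594 − 53.00×241.00) / (11×306.8458 − 53.00²) = 1213.0534 / 566.3038 = 2.1421, matching the given fit.)

Step 3: Change in slope
Δβ₁ = 1.8494 − 2.1421 = -0.2927
Relative change = -0.2927 / 2.1421 × 100% = -13.7%
→ the slope decreases when the point is added.

A high-leverage point only changes the slope if it is off the original line; here y = 44.69 is below the original trend, so the slope decreases.
In practice: investigate whether it comes from the same population as the rest of the sample; examine leverage (hᵢ) and Cook's distance rather than deleting it automatically.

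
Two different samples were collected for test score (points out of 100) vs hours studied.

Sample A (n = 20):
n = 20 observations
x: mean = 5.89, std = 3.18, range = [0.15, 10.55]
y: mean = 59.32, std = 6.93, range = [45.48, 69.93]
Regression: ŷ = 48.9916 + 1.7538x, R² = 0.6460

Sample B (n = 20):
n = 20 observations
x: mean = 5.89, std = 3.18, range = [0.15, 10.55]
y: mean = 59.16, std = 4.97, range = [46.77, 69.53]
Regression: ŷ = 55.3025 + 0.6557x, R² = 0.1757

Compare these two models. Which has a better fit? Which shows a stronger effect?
Model A has the better fit (R² = 0.6460 vs 0.1757). Model A shows the stronger effect (|β₁| = 1.7538 vs 0.6557).

Model Comparison:

Goodness of fit (R²):
- Model A: R² = 0.6460 → 64.60% of variance in test score explained
- Model B: R² = 0.1757 → 17.57% of variance in test score explained
- 0.6460 > 0.1757 → Model A has the better fit

Effect size (slope magnitude):
- Model A: β₁ = 1.7538 → predicted test score rises 1.7538 points per additional hour of study time
- Model B: β₁ = 0.6557 → predicted test score rises 0.6557 points per additional hour of study time
- |1.7538| > |0.6557| → Model A shows the stronger marginal effect

Notes:
- R² measures how tightly points cluster around the line; β₁ measures how steep the line is — they answer different questions.
- A better fit (higher R²) doesn't necessarily mean a more important relationship.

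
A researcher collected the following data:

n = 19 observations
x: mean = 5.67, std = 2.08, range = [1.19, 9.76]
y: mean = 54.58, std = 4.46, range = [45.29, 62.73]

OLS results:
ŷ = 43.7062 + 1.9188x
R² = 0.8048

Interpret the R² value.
The model explains 80.48% of the variance in y (R² = 0.8048), leaving 19.52% unexplained; the fit is strong.

R² (coefficient of determination) measures the proportion of variance in y explained by the regression model.

Here R² = 0.8048:
- Explained: 80.48% of the variation in y
- Unexplained (residual): 100% − 80.48% = 19.52%
- Rule of thumb (below 0.3 weak; 0.3 to below 0.7 moderate; 0.7 and above strong) → strong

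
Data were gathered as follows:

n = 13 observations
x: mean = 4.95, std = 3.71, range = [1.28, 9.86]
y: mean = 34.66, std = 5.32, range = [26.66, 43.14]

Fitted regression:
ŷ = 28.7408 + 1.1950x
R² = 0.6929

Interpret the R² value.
R² = 0.6929 means 69.29% of the variation in y is explained by the linear relationship with x. This indicates a moderate fit.

R² = 1 − SS_res/SS_tot compares the residual scatter to the total scatter of y about its mean.

Here R² = 0.6929:
- Explained: 69.29% of the variation in y
- Unexplained (residual): 100% − 69.29% = 30.71%
- Rule of thumb (below 0.3 weak; 0.3 to below 0.7 moderate; 0.7 and above strong) → moderate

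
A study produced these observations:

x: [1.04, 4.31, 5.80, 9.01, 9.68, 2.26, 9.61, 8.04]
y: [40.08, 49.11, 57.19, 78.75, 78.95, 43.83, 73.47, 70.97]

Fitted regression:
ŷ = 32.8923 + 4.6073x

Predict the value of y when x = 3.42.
ŷ = 48.6493

x = 3.42 lies inside the observed range [1.04, 9.68], so the fitted equation applies directly:

ŷ = 32.8923 + 4.6073 × 3.42
ŷ = 32.8923 + 15.7570
ŷ = 48.6493

This is a point prediction; actual observations scatter around it by roughly the residual standard deviation.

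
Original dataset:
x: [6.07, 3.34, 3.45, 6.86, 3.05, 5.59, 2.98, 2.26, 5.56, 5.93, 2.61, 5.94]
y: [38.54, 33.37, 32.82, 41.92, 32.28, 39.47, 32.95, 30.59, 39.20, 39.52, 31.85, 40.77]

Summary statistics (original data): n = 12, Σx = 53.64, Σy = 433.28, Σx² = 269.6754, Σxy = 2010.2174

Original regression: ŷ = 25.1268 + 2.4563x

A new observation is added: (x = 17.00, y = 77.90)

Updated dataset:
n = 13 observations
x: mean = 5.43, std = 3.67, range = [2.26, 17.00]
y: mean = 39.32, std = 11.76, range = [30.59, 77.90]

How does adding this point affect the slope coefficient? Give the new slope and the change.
New slope β₁ = 3.1851 versus 2.4563 before: a change of +0.7288 (+29.7%).

The new point has HIGH LEVERAGE: x = 17.00 is far from the original mean x̄ = 53.64/12 ≈ 4.47 (original range [2.26, 6.86]).

Step 1: Update the sums with the new point (n goes from 12 to 13)
Σx  = 53.64 + 17.00 = 70.64
Σy  = 433.28 + 77.90 = 511.18
Σx² = 269.6754 + 17.00² = 269.6754 + 289.0000 = 558.6754
Σxy = 2010.2174 + 17.00×77.90 = 2010.2174 + 1324.3000 = 3334.5174

Step 2: Recompute the slope with b₁ = (nΣxy − ΣxΣy) / (nΣx² − (Σx)²)
Numerator   = 13×3334.5174 − 70.64×511.18 = 43348.7262 − 36109.7552 = 7238.9710
Denominator = 13×558.6754 − 70.64² = 7262.7802 − 4990.0096 = 2272.7706
b₁(new) = 7238.9710 / 2272.7706 = 3.1851

(Same formula on the original sums: (12×2010.2174 − 53.64×433.28) / (12×269.6754 − 53.64²) = 881.4696 / 358.8552 = 2.4563, matching the given fit.)

Step 3: Change in slope
Δβ₁ = 3.1851 − 2.4563 = +0.7288
Relative change = +0.7288 / 2.4563 × 100% = +29.7%
→ the slope increases when the point is added.

Because the point sits above the extension of the original line at a high-leverage x, it tilts the fit up.
In practice: examine leverage (hᵢ) and Cook's distance rather than deleting it automatically.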